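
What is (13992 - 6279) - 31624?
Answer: -23911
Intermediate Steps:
(13992 - 6279) - 31624 = 7713 - 31624 = -23911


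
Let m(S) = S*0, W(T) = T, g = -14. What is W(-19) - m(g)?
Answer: -19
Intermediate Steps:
m(S) = 0
W(-19) - m(g) = -19 - 1*0 = -19 + 0 = -19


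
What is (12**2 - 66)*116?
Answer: 9048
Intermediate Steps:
(12**2 - 66)*116 = (144 - 66)*116 = 78*116 = 9048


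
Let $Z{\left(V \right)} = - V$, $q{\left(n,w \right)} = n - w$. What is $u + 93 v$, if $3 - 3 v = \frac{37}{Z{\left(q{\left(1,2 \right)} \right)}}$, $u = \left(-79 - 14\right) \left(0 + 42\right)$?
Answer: $-4960$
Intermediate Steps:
$u = -3906$ ($u = \left(-93\right) 42 = -3906$)
$v = - \frac{34}{3}$ ($v = 1 - \frac{37 \frac{1}{\left(-1\right) \left(1 - 2\right)}}{3} = 1 - \frac{37 \frac{1}{\left(-1\right) \left(-1\right)}}{3} = 1 - \frac{37 \cdot 1^{-1}}{3} = 1 - \frac{37 \cdot 1}{3} = 1 - \frac{37}{3} = - \frac{34}{3} \approx -11.333$)
$u + 93 v = -3906 + 93 \left(- \frac{34}{3}\right) = -3906 - 1054 = -4960$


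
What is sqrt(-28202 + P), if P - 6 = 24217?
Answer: I*sqrt(3979) ≈ 63.079*I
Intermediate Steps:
P = 24223 (P = 6 + 24217 = 24223)
sqrt(-28202 + P) = sqrt(-28202 + 24223) = sqrt(-3979) = I*sqrt(3979)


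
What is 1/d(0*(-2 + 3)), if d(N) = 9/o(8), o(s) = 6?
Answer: 2/3 ≈ 0.66667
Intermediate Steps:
d(N) = 3/2 (d(N) = 9/6 = 9*(1/6) = 3/2)
1/d(0*(-2 + 3)) = 1/(3/2) = 2/3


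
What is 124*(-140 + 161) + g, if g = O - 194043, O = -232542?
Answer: -423981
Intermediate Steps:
g = -426585 (g = -232542 - 194043 = -426585)
124*(-140 + 161) + g = 124*(-140 + 161) - 426585 = 124*21 - 426585 = 2604 - 426585 = -423981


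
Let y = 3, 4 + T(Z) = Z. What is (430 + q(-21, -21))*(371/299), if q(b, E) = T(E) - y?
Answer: 149142/299 ≈ 498.80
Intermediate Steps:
T(Z) = -4 + Z
q(b, E) = -7 + E (q(b, E) = (-4 + E) - 1*3 = (-4 + E) - 3 = -7 + E)
(430 + q(-21, -21))*(371/299) = (430 + (-7 - 21))*(371/299) = (430 - 28)*(371*(1/299)) = 402*(371/299) = 149142/299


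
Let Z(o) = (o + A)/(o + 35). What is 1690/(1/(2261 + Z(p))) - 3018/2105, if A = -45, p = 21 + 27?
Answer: 667612161206/174715 ≈ 3.8211e+6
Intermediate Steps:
p = 48
Z(o) = (-45 + o)/(35 + o) (Z(o) = (o - 45)/(o + 35) = (-45 + o)/(35 + o))
1690/(1/(2261 + Z(p))) - 3018/2105 = 1690/(1/(2261 + (-45 + 48)/(35 + 48))) - 3018/2105 = 1690/(1/(2261 + 3/83)) - 3018*1/2105 = 1690/(1/(2261 + (1/83)*3)) - 3018/2105 = 1690/(1/(2261 + 3/83)) - 3018/2105 = 1690/(1/(187666/83)) - 3018/2105 = 1690/(83/187666) - 3018/2105 = 1690*(187666/83) - 3018/2105 = 317155540/83 - 3018/2105 = 667612161206/174715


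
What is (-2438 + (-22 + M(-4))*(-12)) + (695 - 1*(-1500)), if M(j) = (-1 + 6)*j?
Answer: 261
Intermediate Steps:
M(j) = 5*j
(-2438 + (-22 + M(-4))*(-12)) + (695 - 1*(-1500)) = (-2438 + (-22 + 5*(-4))*(-12)) + (695 - 1*(-1500)) = (-2438 + (-22 - 20)*(-12)) + (695 + 1500) = (-2438 - 42*(-12)) + 2195 = (-2438 + 504) + 2195 = -1934 + 2195 = 261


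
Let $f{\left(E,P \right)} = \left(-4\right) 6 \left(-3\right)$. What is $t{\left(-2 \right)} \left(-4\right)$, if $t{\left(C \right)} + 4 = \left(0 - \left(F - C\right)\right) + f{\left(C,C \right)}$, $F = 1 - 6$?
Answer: $-284$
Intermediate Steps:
$F = -5$ ($F = 1 - 6 = -5$)
$f{\left(E,P \right)} = 72$ ($f{\left(E,P \right)} = \left(-24\right) \left(-3\right) = 72$)
$t{\left(C \right)} = 73 + C$ ($t{\left(C \right)} = -4 + \left(\left(0 - \left(-5 - C\right)\right) + 72\right) = -4 + \left(\left(0 + \left(5 + C\right)\right) + 72\right) = -4 + \left(\left(5 + C\right) + 72\right) = -4 + \left(77 + C\right) = 73 + C$)
$t{\left(-2 \right)} \left(-4\right) = \left(73 - 2\right) \left(-4\right) = 71 \left(-4\right) = -284$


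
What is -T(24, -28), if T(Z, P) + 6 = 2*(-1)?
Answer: 8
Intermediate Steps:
T(Z, P) = -8 (T(Z, P) = -6 + 2*(-1) = -6 - 2 = -8)
-T(24, -28) = -1*(-8) = 8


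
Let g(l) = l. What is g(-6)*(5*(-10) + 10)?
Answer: 240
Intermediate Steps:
g(-6)*(5*(-10) + 10) = -6*(5*(-10) + 10) = -6*(-50 + 10) = -6*(-40) = 240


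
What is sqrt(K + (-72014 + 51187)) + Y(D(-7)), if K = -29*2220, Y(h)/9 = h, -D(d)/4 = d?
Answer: 252 + I*sqrt(85207) ≈ 252.0 + 291.9*I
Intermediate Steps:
D(d) = -4*d
Y(h) = 9*h
K = -64380
sqrt(K + (-72014 + 51187)) + Y(D(-7)) = sqrt(-64380 + (-72014 + 51187)) + 9*(-4*(-7)) = sqrt(-64380 - 20827) + 9*28 = sqrt(-85207) + 252 = I*sqrt(85207) + 252 = 252 + I*sqrt(85207)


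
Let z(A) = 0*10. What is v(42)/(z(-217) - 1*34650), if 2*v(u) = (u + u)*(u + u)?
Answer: -28/275 ≈ -0.10182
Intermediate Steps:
z(A) = 0
v(u) = 2*u² (v(u) = ((u + u)*(u + u))/2 = ((2*u)*(2*u))/2 = (4*u²)/2 = 2*u²)
v(42)/(z(-217) - 1*34650) = (2*42²)/(0 - 1*34650) = (2*1764)/(0 - 34650) = 3528/(-34650) = 3528*(-1/34650) = -28/275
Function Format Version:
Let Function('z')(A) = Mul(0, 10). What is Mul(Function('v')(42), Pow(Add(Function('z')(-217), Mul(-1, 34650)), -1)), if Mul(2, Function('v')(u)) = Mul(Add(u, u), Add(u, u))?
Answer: Rational(-28, 275) ≈ -0.10182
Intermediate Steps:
Function('z')(A) = 0
Function('v')(u) = Mul(2, Pow(u, 2)) (Function('v')(u) = Mul(Rational(1, 2), Mul(Add(u, u), Add(u, u))) = Mul(Rational(1, 2), Mul(Mul(2, u), Mul(2, u))) = Mul(Rational(1, 2), Mul(4, Pow(u, 2))) = Mul(2, Pow(u, 2)))
Mul(Function('v')(42), Pow(Add(Function('z')(-217), Mul(-1, 34650)), -1)) = Mul(Mul(2, Pow(42, 2)), Pow(Add(0, Mul(-1, 34650)), -1)) = Mul(Mul(2, 1764), Pow(Add(0, -34650), -1)) = Mul(3528, Pow(-34650, -1)) = Mul(3528, Rational(-1, 34650)) = Rational(-28, 275)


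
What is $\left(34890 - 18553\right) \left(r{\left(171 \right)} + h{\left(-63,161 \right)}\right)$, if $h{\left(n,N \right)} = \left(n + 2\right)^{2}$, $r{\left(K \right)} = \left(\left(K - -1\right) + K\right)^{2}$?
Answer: $1982821690$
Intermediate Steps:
$r{\left(K \right)} = \left(1 + 2 K\right)^{2}$ ($r{\left(K \right)} = \left(\left(K + 1\right) + K\right)^{2} = \left(\left(1 + K\right) + K\right)^{2} = \left(1 + 2 K\right)^{2}$)
$h{\left(n,N \right)} = \left(2 + n\right)^{2}$
$\left(34890 - 18553\right) \left(r{\left(171 \right)} + h{\left(-63,161 \right)}\right) = \left(34890 - 18553\right) \left(\left(1 + 2 \cdot 171\right)^{2} + \left(2 - 63\right)^{2}\right) = 16337 \left(\left(1 + 342\right)^{2} + \left(-61\right)^{2}\right) = 16337 \left(343^{2} + 3721\right) = 16337 \left(117649 + 3721\right) = 16337 \cdot 121370 = 1982821690$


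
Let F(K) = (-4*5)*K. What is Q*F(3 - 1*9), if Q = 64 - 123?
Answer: -7080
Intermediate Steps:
F(K) = -20*K
Q = -59
Q*F(3 - 1*9) = -(-1180)*(3 - 1*9) = -(-1180)*(3 - 9) = -(-1180)*(-6) = -59*120 = -7080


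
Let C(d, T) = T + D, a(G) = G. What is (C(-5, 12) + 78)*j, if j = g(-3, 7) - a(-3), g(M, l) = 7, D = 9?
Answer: 990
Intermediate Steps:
j = 10 (j = 7 - 1*(-3) = 7 + 3 = 10)
C(d, T) = 9 + T (C(d, T) = T + 9 = 9 + T)
(C(-5, 12) + 78)*j = ((9 + 12) + 78)*10 = (21 + 78)*10 = 99*10 = 990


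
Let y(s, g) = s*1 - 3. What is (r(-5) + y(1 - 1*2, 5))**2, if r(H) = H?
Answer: 81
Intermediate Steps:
y(s, g) = -3 + s (y(s, g) = s - 3 = -3 + s)
(r(-5) + y(1 - 1*2, 5))**2 = (-5 + (-3 + (1 - 1*2)))**2 = (-5 + (-3 + (1 - 2)))**2 = (-5 + (-3 - 1))**2 = (-5 - 4)**2 = (-9)**2 = 81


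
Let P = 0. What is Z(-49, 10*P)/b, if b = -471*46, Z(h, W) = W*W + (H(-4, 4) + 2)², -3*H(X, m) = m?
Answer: -2/97497 ≈ -2.0513e-5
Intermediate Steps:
H(X, m) = -m/3
Z(h, W) = 4/9 + W² (Z(h, W) = W*W + (-⅓*4 + 2)² = W² + (-4/3 + 2)² = W² + (⅔)² = W² + 4/9 = 4/9 + W²)
b = -21666
Z(-49, 10*P)/b = (4/9 + (10*0)²)/(-21666) = (4/9 + 0²)*(-1/21666) = (4/9 + 0)*(-1/21666) = (4/9)*(-1/21666) = -2/97497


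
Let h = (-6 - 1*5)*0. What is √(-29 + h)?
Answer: I*√29 ≈ 5.3852*I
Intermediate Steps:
h = 0 (h = (-6 - 5)*0 = -11*0 = 0)
√(-29 + h) = √(-29 + 0) = √(-29) = I*√29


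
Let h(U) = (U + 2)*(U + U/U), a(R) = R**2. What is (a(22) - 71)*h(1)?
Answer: 2478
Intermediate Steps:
h(U) = (1 + U)*(2 + U) (h(U) = (2 + U)*(U + 1) = (2 + U)*(1 + U) = (1 + U)*(2 + U))
(a(22) - 71)*h(1) = (22**2 - 71)*(2 + 1**2 + 3*1) = (484 - 71)*(2 + 1 + 3) = 413*6 = 2478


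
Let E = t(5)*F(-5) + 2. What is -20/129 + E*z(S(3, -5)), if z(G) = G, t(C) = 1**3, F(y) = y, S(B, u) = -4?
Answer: 1528/129 ≈ 11.845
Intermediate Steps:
t(C) = 1
E = -3 (E = 1*(-5) + 2 = -5 + 2 = -3)
-20/129 + E*z(S(3, -5)) = -20/129 - 3*(-4) = -20*1/129 + 12 = -20/129 + 12 = 1528/129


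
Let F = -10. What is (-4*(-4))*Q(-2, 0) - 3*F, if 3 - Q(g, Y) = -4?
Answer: 142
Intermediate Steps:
Q(g, Y) = 7 (Q(g, Y) = 3 - 1*(-4) = 3 + 4 = 7)
(-4*(-4))*Q(-2, 0) - 3*F = -4*(-4)*7 - 3*(-10) = 16*7 + 30 = 112 + 30 = 142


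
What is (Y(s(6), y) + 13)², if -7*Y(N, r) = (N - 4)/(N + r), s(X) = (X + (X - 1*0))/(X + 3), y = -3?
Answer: 199809/1225 ≈ 163.11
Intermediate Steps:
s(X) = 2*X/(3 + X) (s(X) = (X + (X + 0))/(3 + X) = (X + X)/(3 + X) = (2*X)/(3 + X) = 2*X/(3 + X))
Y(N, r) = -(-4 + N)/(7*(N + r)) (Y(N, r) = -(N - 4)/(7*(N + r)) = -(-4 + N)/(7*(N + r)))
(Y(s(6), y) + 13)² = ((4 - 2*6/(3 + 6))/(7*(2*6/(3 + 6) - 3)) + 13)² = ((4 - 2*6/9)/(7*(2*6/9 - 3)) + 13)² = ((4 - 2*6/9)/(7*(2*6*(⅑) - 3)) + 13)² = ((4 - 1*4/3)/(7*(4/3 - 3)) + 13)² = ((4 - 4/3)/(7*(-5/3)) + 13)² = ((⅐)*(-⅗)*(8/3) + 13)² = (-8/35 + 13)² = (447/35)² = 199809/1225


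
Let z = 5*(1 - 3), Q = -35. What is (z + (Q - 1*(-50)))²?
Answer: 25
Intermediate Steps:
z = -10 (z = 5*(-2) = -10)
(z + (Q - 1*(-50)))² = (-10 + (-35 - 1*(-50)))² = (-10 + (-35 + 50))² = (-10 + 15)² = 5² = 25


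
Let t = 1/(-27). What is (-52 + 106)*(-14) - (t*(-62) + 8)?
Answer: -20690/27 ≈ -766.30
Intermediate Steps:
t = -1/27 ≈ -0.037037
(-52 + 106)*(-14) - (t*(-62) + 8) = (-52 + 106)*(-14) - (-1/27*(-62) + 8) = 54*(-14) - (62/27 + 8) = -756 - 1*278/27 = -756 - 278/27 = -20690/27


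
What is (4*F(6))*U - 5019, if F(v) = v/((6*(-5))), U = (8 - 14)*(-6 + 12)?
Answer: -24951/5 ≈ -4990.2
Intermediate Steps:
U = -36 (U = -6*6 = -36)
F(v) = -v/30 (F(v) = v/(-30) = v*(-1/30) = -v/30)
(4*F(6))*U - 5019 = (4*(-1/30*6))*(-36) - 5019 = (4*(-⅕))*(-36) - 5019 = -⅘*(-36) - 5019 = 144/5 - 5019 = -24951/5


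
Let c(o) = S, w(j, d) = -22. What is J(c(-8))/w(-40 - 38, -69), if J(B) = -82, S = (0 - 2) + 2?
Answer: 41/11 ≈ 3.7273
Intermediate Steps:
S = 0 (S = -2 + 2 = 0)
c(o) = 0
J(c(-8))/w(-40 - 38, -69) = -82/(-22) = -82*(-1/22) = 41/11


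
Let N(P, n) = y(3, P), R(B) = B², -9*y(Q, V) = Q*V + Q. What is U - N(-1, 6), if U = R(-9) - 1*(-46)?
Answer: 127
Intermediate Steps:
y(Q, V) = -Q/9 - Q*V/9 (y(Q, V) = -(Q*V + Q)/9 = -(Q + Q*V)/9 = -Q/9 - Q*V/9)
N(P, n) = -⅓ - P/3 (N(P, n) = -⅑*3*(1 + P) = -⅓ - P/3)
U = 127 (U = (-9)² - 1*(-46) = 81 + 46 = 127)
U - N(-1, 6) = 127 - (-⅓ - ⅓*(-1)) = 127 - (-⅓ + ⅓) = 127 - 1*0 = 127 + 0 = 127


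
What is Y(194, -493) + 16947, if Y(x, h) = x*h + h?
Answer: -79188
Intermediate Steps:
Y(x, h) = h + h*x (Y(x, h) = h*x + h = h + h*x)
Y(194, -493) + 16947 = -493*(1 + 194) + 16947 = -493*195 + 16947 = -96135 + 16947 = -79188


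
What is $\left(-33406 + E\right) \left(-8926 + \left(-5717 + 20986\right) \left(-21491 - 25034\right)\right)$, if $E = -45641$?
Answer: $56154921689097$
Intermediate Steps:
$\left(-33406 + E\right) \left(-8926 + \left(-5717 + 20986\right) \left(-21491 - 25034\right)\right) = \left(-33406 - 45641\right) \left(-8926 + \left(-5717 + 20986\right) \left(-21491 - 25034\right)\right) = - 79047 \left(-8926 + 15269 \left(-46525\right)\right) = - 79047 \left(-8926 - 710390225\right) = \left(-79047\right) \left(-710399151\right) = 56154921689097$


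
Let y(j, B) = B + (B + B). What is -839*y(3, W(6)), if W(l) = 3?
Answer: -7551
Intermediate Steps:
y(j, B) = 3*B (y(j, B) = B + 2*B = 3*B)
-839*y(3, W(6)) = -2517*3 = -839*9 = -7551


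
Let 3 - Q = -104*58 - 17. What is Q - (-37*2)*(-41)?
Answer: 3018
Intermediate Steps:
Q = 6052 (Q = 3 - (-104*58 - 17) = 3 - (-6032 - 17) = 3 - 1*(-6049) = 3 + 6049 = 6052)
Q - (-37*2)*(-41) = 6052 - (-37*2)*(-41) = 6052 - (-74)*(-41) = 6052 - 1*3034 = 6052 - 3034 = 3018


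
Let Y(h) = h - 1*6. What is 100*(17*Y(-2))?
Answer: -13600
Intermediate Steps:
Y(h) = -6 + h (Y(h) = h - 6 = -6 + h)
100*(17*Y(-2)) = 100*(17*(-6 - 2)) = 100*(17*(-8)) = 100*(-136) = -13600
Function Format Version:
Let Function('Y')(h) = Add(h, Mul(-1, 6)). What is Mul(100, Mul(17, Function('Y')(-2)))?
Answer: -13600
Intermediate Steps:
Function('Y')(h) = Add(-6, h) (Function('Y')(h) = Add(h, -6) = Add(-6, h))
Mul(100, Mul(17, Function('Y')(-2))) = Mul(100, Mul(17, Add(-6, -2))) = Mul(100, Mul(17, -8)) = Mul(100, -136) = -13600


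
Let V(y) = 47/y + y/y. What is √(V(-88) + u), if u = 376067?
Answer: √728066614/44 ≈ 613.24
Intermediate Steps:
V(y) = 1 + 47/y (V(y) = 47/y + 1 = 1 + 47/y)
√(V(-88) + u) = √((47 - 88)/(-88) + 376067) = √(-1/88*(-41) + 376067) = √(41/88 + 376067) = √(33093937/88) = √728066614/44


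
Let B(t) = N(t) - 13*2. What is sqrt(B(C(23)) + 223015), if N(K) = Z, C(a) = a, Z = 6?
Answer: sqrt(222995) ≈ 472.22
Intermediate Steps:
N(K) = 6
B(t) = -20 (B(t) = 6 - 13*2 = 6 - 26 = -20)
sqrt(B(C(23)) + 223015) = sqrt(-20 + 223015) = sqrt(222995)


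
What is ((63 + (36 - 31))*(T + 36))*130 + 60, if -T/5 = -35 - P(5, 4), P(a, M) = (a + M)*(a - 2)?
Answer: 3058700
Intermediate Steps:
P(a, M) = (-2 + a)*(M + a) (P(a, M) = (M + a)*(-2 + a) = (-2 + a)*(M + a))
T = 310 (T = -5*(-35 - (5**2 - 2*4 - 2*5 + 4*5)) = -5*(-35 - (25 - 8 - 10 + 20)) = -5*(-35 - 1*27) = -5*(-35 - 27) = -5*(-62) = 310)
((63 + (36 - 31))*(T + 36))*130 + 60 = ((63 + (36 - 31))*(310 + 36))*130 + 60 = ((63 + 5)*346)*130 + 60 = (68*346)*130 + 60 = 23528*130 + 60 = 3058640 + 60 = 3058700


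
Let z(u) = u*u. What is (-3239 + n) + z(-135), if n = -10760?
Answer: 4226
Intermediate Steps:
z(u) = u²
(-3239 + n) + z(-135) = (-3239 - 10760) + (-135)² = -13999 + 18225 = 4226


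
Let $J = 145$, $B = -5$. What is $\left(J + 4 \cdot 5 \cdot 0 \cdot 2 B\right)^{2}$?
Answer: $21025$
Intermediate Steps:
$\left(J + 4 \cdot 5 \cdot 0 \cdot 2 B\right)^{2} = \left(145 + 4 \cdot 5 \cdot 0 \cdot 2 \left(-5\right)\right)^{2} = \left(145 + 4 \cdot 0 \cdot 2 \left(-5\right)\right)^{2} = \left(145 + 4 \cdot 0 \left(-5\right)\right)^{2} = \left(145 + 0 \left(-5\right)\right)^{2} = \left(145 + 0\right)^{2} = 145^{2} = 21025$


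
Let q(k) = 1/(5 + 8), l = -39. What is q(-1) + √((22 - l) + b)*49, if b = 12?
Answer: 1/13 + 49*√73 ≈ 418.73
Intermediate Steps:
q(k) = 1/13
q(-1) + √((22 - l) + b)*49 = 1/13 + √((22 - 1*(-39)) + 12)*49 = 1/13 + √((22 + 39) + 12)*49 = 1/13 + √(61 + 12)*49 = 1/13 + √73*49 = 1/13 + 49*√73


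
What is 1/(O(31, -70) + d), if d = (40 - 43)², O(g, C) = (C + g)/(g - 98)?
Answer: 67/642 ≈ 0.10436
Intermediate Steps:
O(g, C) = (C + g)/(-98 + g)
d = 9 (d = (-3)² = 9)
1/(O(31, -70) + d) = 1/((-70 + 31)/(-98 + 31) + 9) = 1/(-39/(-67) + 9) = 1/(-1/67*(-39) + 9) = 1/(39/67 + 9) = 1/(642/67) = 67/642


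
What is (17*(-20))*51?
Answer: -17340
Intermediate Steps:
(17*(-20))*51 = -340*51 = -17340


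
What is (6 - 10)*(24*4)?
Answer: -384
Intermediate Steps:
(6 - 10)*(24*4) = -4*96 = -384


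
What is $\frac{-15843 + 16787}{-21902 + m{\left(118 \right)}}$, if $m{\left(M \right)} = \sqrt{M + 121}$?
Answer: $- \frac{20675488}{479697365} - \frac{944 \sqrt{239}}{479697365} \approx -0.043132$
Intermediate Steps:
$m{\left(M \right)} = \sqrt{121 + M}$
$\frac{-15843 + 16787}{-21902 + m{\left(118 \right)}} = \frac{-15843 + 16787}{-21902 + \sqrt{121 + 118}} = \frac{944}{-21902 + \sqrt{239}}$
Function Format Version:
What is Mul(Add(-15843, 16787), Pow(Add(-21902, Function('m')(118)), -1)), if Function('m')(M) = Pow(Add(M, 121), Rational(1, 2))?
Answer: Add(Rational(-20675488, 479697365), Mul(Rational(-944, 479697365), Pow(239, Rational(1, 2)))) ≈ -0.043132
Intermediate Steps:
Function('m')(M) = Pow(Add(121, M), Rational(1, 2))
Mul(Add(-15843, 16787), Pow(Add(-21902, Function('m')(118)), -1)) = Mul(Add(-15843, 16787), Pow(Add(-21902, Pow(Add(121, 118), Rational(1, 2))), -1)) = Mul(944, Pow(Add(-21902, Pow(239, Rational(1, 2))), -1))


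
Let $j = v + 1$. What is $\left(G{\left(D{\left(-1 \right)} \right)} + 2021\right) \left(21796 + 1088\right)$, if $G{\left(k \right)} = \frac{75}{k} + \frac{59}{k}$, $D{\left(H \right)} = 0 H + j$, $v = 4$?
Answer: $\frac{234309276}{5} \approx 4.6862 \cdot 10^{7}$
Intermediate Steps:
$j = 5$ ($j = 4 + 1 = 5$)
$D{\left(H \right)} = 5$ ($D{\left(H \right)} = 0 H + 5 = 0 + 5 = 5$)
$G{\left(k \right)} = \frac{134}{k}$
$\left(G{\left(D{\left(-1 \right)} \right)} + 2021\right) \left(21796 + 1088\right) = \left(\frac{134}{5} + 2021\right) \left(21796 + 1088\right) = \left(134 \cdot \frac{1}{5} + 2021\right) 22884 = \left(\frac{134}{5} + 2021\right) 22884 = \frac{10239}{5} \cdot 22884 = \frac{234309276}{5}$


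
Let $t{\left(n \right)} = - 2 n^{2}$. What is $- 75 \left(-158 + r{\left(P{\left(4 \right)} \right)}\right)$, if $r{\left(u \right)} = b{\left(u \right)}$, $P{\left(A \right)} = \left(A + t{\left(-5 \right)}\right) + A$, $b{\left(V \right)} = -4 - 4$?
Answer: $12450$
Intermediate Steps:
$b{\left(V \right)} = -8$ ($b{\left(V \right)} = -4 - 4 = -8$)
$P{\left(A \right)} = -50 + 2 A$ ($P{\left(A \right)} = \left(A - 2 \left(-5\right)^{2}\right) + A = \left(A - 50\right) + A = \left(-50 + A\right) + A = -50 + 2 A$)
$r{\left(u \right)} = -8$
$- 75 \left(-158 + r{\left(P{\left(4 \right)} \right)}\right) = - 75 \left(-158 - 8\right) = \left(-75\right) \left(-166\right) = 12450$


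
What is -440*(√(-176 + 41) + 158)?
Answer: -69520 - 1320*I*√15 ≈ -69520.0 - 5112.3*I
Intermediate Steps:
-440*(√(-176 + 41) + 158) = -440*(√(-135) + 158) = -440*(3*I*√15 + 158) = -440*(158 + 3*I*√15) = -69520 - 1320*I*√15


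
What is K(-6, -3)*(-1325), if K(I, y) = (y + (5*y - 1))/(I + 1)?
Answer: -5035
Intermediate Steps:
K(I, y) = (-1 + 6*y)/(1 + I) (K(I, y) = (y + (-1 + 5*y))/(1 + I) = (-1 + 6*y)/(1 + I))
K(-6, -3)*(-1325) = ((-1 + 6*(-3))/(1 - 6))*(-1325) = ((-1 - 18)/(-5))*(-1325) = -⅕*(-19)*(-1325) = (19/5)*(-1325) = -5035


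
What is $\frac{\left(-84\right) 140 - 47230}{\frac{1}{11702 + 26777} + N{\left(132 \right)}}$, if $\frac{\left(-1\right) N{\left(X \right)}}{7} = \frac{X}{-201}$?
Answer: $- \frac{152081706070}{11851599} \approx -12832.0$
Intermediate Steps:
$N{\left(X \right)} = \frac{7 X}{201}$ ($N{\left(X \right)} = - 7 \frac{X}{-201} = - 7 X \left(- \frac{1}{201}\right) = - 7 \left(- \frac{X}{201}\right) = \frac{7 X}{201}$)
$\frac{\left(-84\right) 140 - 47230}{\frac{1}{11702 + 26777} + N{\left(132 \right)}} = \frac{\left(-84\right) 140 - 47230}{\frac{1}{11702 + 26777} + \frac{7}{201} \cdot 132} = \frac{-11760 - 47230}{\frac{1}{38479} + \frac{308}{67}} = - \frac{58990}{\frac{1}{38479} + \frac{308}{67}} = - \frac{58990}{\frac{11851599}{2578093}} = \left(-58990\right) \frac{2578093}{11851599} = - \frac{152081706070}{11851599}$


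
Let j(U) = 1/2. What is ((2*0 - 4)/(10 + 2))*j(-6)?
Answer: -1/6 ≈ -0.16667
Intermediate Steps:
j(U) = 1/2
((2*0 - 4)/(10 + 2))*j(-6) = ((2*0 - 4)/(10 + 2))*(1/2) = ((0 - 4)/12)*(1/2) = -4*1/12*(1/2) = -1/3*1/2 = -1/6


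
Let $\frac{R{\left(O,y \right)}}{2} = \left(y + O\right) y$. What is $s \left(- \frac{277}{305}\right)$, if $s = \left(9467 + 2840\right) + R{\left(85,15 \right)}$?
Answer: $- \frac{4240039}{305} \approx -13902.0$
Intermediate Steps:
$R{\left(O,y \right)} = 2 y \left(O + y\right)$ ($R{\left(O,y \right)} = 2 \left(y + O\right) y = 2 \left(O + y\right) y = 2 y \left(O + y\right)$)
$s = 15307$ ($s = \left(9467 + 2840\right) + 2 \cdot 15 \left(85 + 15\right) = 12307 + 2 \cdot 15 \cdot 100 = 12307 + 3000 = 15307$)
$s \left(- \frac{277}{305}\right) = 15307 \left(- \frac{277}{305}\right) = - \frac{4240039}{305}$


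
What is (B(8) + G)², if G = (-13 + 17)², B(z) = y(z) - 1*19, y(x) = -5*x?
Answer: 1849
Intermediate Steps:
B(z) = -19 - 5*z (B(z) = -5*z - 1*19 = -5*z - 19 = -19 - 5*z)
G = 16 (G = 4² = 16)
(B(8) + G)² = ((-19 - 5*8) + 16)² = ((-19 - 40) + 16)² = (-59 + 16)² = (-43)² = 1849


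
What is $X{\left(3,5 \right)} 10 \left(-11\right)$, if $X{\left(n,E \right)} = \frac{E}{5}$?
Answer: $-110$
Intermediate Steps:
$X{\left(n,E \right)} = \frac{E}{5}$ ($X{\left(n,E \right)} = E \frac{1}{5} = \frac{E}{5}$)
$X{\left(3,5 \right)} 10 \left(-11\right) = \frac{1}{5} \cdot 5 \cdot 10 \left(-11\right) = 1 \cdot 10 \left(-11\right) = 10 \left(-11\right) = -110$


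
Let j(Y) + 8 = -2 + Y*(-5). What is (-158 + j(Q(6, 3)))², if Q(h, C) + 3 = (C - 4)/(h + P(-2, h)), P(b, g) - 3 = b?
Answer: 1136356/49 ≈ 23191.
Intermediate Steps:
P(b, g) = 3 + b
Q(h, C) = -3 + (-4 + C)/(1 + h) (Q(h, C) = -3 + (C - 4)/(h + (3 - 2)) = -3 + (-4 + C)/(h + 1) = -3 + (-4 + C)/(1 + h))
j(Y) = -10 - 5*Y (j(Y) = -8 + (-2 + Y*(-5)) = -8 + (-2 - 5*Y) = -10 - 5*Y)
(-158 + j(Q(6, 3)))² = (-158 + (-10 - 5*(-7 + 3 - 3*6)/(1 + 6)))² = (-158 + (-10 - 5*(-7 + 3 - 18)/7))² = (-158 + (-10 - 5*(-22)/7))² = (-158 + (-10 - 5*(-22/7)))² = (-158 + (-10 + 110/7))² = (-158 + 40/7)² = (-1066/7)² = 1136356/49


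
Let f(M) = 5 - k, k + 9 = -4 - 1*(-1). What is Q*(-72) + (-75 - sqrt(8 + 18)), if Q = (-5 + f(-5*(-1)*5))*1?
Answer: -939 - sqrt(26) ≈ -944.10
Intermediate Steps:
k = -12 (k = -9 + (-4 - 1*(-1)) = -9 + (-4 + 1) = -9 - 3 = -12)
f(M) = 17 (f(M) = 5 - 1*(-12) = 5 + 12 = 17)
Q = 12 (Q = (-5 + 17)*1 = 12*1 = 12)
Q*(-72) + (-75 - sqrt(8 + 18)) = 12*(-72) + (-75 - sqrt(8 + 18)) = -864 + (-75 - sqrt(26)) = -939 - sqrt(26)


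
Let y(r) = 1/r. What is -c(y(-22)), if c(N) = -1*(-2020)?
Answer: -2020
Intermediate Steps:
c(N) = 2020
-c(y(-22)) = -1*2020 = -2020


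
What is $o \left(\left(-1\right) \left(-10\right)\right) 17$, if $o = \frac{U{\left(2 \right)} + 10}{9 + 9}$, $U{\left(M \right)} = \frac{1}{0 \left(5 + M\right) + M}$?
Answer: $\frac{595}{6} \approx 99.167$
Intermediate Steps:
$U{\left(M \right)} = \frac{1}{M}$ ($U{\left(M \right)} = \frac{1}{0 + M} = \frac{1}{M}$)
$o = \frac{7}{12}$ ($o = \frac{\frac{1}{2} + 10}{9 + 9} = \frac{\frac{1}{2} + 10}{18} = \frac{21}{2} \cdot \frac{1}{18} = \frac{7}{12} \approx 0.58333$)
$o \left(\left(-1\right) \left(-10\right)\right) 17 = \frac{7 \left(\left(-1\right) \left(-10\right)\right)}{12} \cdot 17 = \frac{7}{12} \cdot 10 \cdot 17 = \frac{35}{6} \cdot 17 = \frac{595}{6}$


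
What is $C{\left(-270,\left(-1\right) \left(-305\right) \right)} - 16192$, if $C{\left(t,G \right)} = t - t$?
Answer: $-16192$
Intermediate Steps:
$C{\left(t,G \right)} = 0$
$C{\left(-270,\left(-1\right) \left(-305\right) \right)} - 16192 = 0 - 16192 = -16192$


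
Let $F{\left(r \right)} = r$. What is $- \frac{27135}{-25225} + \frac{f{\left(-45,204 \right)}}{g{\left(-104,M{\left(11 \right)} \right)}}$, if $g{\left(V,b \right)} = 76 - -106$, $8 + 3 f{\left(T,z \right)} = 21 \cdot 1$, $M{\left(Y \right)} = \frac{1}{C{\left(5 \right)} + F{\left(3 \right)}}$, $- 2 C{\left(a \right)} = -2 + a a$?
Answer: $\frac{232979}{211890} \approx 1.0995$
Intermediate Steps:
$C{\left(a \right)} = 1 - \frac{a^{2}}{2}$ ($C{\left(a \right)} = - \frac{-2 + a a}{2} = - \frac{-2 + a^{2}}{2} = 1 - \frac{a^{2}}{2}$)
$M{\left(Y \right)} = - \frac{2}{17}$ ($M{\left(Y \right)} = \frac{1}{\left(1 - \frac{5^{2}}{2}\right) + 3} = \frac{1}{\left(1 - \frac{25}{2}\right) + 3} = \frac{1}{- \frac{23}{2} + 3} = \frac{1}{- \frac{17}{2}} = - \frac{2}{17}$)
$f{\left(T,z \right)} = \frac{13}{3}$ ($f{\left(T,z \right)} = - \frac{8}{3} + \frac{21 \cdot 1}{3} = - \frac{8}{3} + \frac{1}{3} \cdot 21 = - \frac{8}{3} + 7 = \frac{13}{3}$)
$g{\left(V,b \right)} = 182$ ($g{\left(V,b \right)} = 76 + 106 = 182$)
$- \frac{27135}{-25225} + \frac{f{\left(-45,204 \right)}}{g{\left(-104,M{\left(11 \right)} \right)}} = - \frac{27135}{-25225} + \frac{13}{3 \cdot 182} = \left(-27135\right) \left(- \frac{1}{25225}\right) + \frac{13}{3} \cdot \frac{1}{182} = \frac{5427}{5045} + \frac{1}{42} = \frac{232979}{211890}$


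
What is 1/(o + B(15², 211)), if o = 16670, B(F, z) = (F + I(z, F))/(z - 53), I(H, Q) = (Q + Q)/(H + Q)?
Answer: 34444/574230755 ≈ 5.9983e-5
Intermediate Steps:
I(H, Q) = 2*Q/(H + Q) (I(H, Q) = (2*Q)/(H + Q) = 2*Q/(H + Q))
B(F, z) = (F + 2*F/(F + z))/(-53 + z) (B(F, z) = (F + 2*F/(z + F))/(z - 53) = (F + 2*F/(F + z))/(-53 + z))
1/(o + B(15², 211)) = 1/(16670 + 15²*(2 + 15² + 211)/((-53 + 211)*(15² + 211))) = 1/(16670 + 225*(2 + 225 + 211)/(158*(225 + 211))) = 1/(16670 + 225*(1/158)*438/436) = 1/(16670 + 225*(1/158)*(1/436)*438) = 1/(16670 + 49275/34444) = 1/(574230755/34444) = 34444/574230755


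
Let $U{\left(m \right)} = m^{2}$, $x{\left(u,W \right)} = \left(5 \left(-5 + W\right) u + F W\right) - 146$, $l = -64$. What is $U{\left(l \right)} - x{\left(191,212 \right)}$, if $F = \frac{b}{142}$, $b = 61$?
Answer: $- \frac{13740919}{71} \approx -1.9353 \cdot 10^{5}$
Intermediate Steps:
$F = \frac{61}{142} \approx 0.42958$
$x{\left(u,W \right)} = -146 + \frac{61 W}{142} + u \left(-25 + 5 W\right)$ ($x{\left(u,W \right)} = \left(5 \left(-5 + W\right) u + \frac{61 W}{142}\right) - 146 = \left(\left(-25 + 5 W\right) u + \frac{61 W}{142}\right) - 146 = \left(u \left(-25 + 5 W\right) + \frac{61 W}{142}\right) - 146 = \left(\frac{61 W}{142} + u \left(-25 + 5 W\right)\right) - 146 = -146 + \frac{61 W}{142} + u \left(-25 + 5 W\right)$)
$U{\left(l \right)} - x{\left(191,212 \right)} = \left(-64\right)^{2} - \left(-146 - 4775 + \frac{61}{142} \cdot 212 + 5 \cdot 212 \cdot 191\right) = 4096 - \left(-146 - 4775 + \frac{6466}{71} + 202460\right) = 4096 - \frac{14031735}{71} = - \frac{13740919}{71}$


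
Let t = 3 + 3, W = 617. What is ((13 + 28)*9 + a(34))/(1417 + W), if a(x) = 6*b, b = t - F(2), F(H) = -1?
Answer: 137/678 ≈ 0.20206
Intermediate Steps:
t = 6
b = 7 (b = 6 - 1*(-1) = 6 + 1 = 7)
a(x) = 42 (a(x) = 6*7 = 42)
((13 + 28)*9 + a(34))/(1417 + W) = ((13 + 28)*9 + 42)/(1417 + 617) = (41*9 + 42)/2034 = (369 + 42)*(1/2034) = 411*(1/2034) = 137/678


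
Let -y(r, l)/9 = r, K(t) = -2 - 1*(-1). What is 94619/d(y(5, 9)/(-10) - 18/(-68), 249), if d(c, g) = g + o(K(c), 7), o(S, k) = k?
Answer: 94619/256 ≈ 369.61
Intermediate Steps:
K(t) = -1 (K(t) = -2 + 1 = -1)
y(r, l) = -9*r
d(c, g) = 7 + g (d(c, g) = g + 7 = 7 + g)
94619/d(y(5, 9)/(-10) - 18/(-68), 249) = 94619/(7 + 249) = 94619/256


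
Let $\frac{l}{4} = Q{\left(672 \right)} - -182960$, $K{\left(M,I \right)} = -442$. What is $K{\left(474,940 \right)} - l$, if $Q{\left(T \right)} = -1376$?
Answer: $-726778$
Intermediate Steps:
$l = 726336$ ($l = 4 \left(-1376 - -182960\right) = 4 \left(-1376 + 182960\right) = 4 \cdot 181584 = 726336$)
$K{\left(474,940 \right)} - l = -442 - 726336 = -726778$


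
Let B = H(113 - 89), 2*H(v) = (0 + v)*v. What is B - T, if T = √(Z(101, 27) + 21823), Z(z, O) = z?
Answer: 288 - 6*√609 ≈ 139.93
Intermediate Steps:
H(v) = v²/2 (H(v) = ((0 + v)*v)/2 = (v*v)/2 = v²/2)
B = 288 (B = (113 - 89)²/2 = (½)*24² = (½)*576 = 288)
T = 6*√609 (T = √(101 + 21823) = √21924 = 6*√609 ≈ 148.07)
B - T = 288 - 6*√609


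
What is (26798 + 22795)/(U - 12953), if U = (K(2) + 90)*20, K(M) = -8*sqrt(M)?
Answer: -553110729/124338209 + 7934880*sqrt(2)/124338209 ≈ -4.3582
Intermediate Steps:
U = 1800 - 160*sqrt(2) (U = (-8*sqrt(2) + 90)*20 = (90 - 8*sqrt(2))*20 = 1800 - 160*sqrt(2) ≈ 1573.7)
(26798 + 22795)/(U - 12953) = (26798 + 22795)/((1800 - 160*sqrt(2)) - 12953) = 49593/(-11153 - 160*sqrt(2))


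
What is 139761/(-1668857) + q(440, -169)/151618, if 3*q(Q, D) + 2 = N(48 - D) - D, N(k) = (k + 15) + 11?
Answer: -766909982/9257149779 ≈ -0.082845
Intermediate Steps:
N(k) = 26 + k (N(k) = (15 + k) + 11 = 26 + k)
q(Q, D) = 24 - 2*D/3 (q(Q, D) = -2/3 + ((26 + (48 - D)) - D)/3 = -2/3 + ((74 - D) - D)/3 = -2/3 + (74 - 2*D)/3 = -2/3 + (74/3 - 2*D/3) = 24 - 2*D/3)
139761/(-1668857) + q(440, -169)/151618 = 139761/(-1668857) + (24 - 2/3*(-169))/151618 = 139761*(-1/1668857) + (24 + 338/3)*(1/151618) = -139761/1668857 + (410/3)*(1/151618) = -139761/1668857 + 5/5547 = -766909982/9257149779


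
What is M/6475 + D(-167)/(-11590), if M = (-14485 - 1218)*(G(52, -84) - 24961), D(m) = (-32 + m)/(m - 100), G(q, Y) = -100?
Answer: 243559862228293/4007416350 ≈ 60777.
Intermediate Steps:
D(m) = (-32 + m)/(-100 + m)
M = 393532883 (M = (-14485 - 1218)*(-100 - 24961) = -15703*(-25061) = 393532883)
M/6475 + D(-167)/(-11590) = 393532883/6475 + ((-32 - 167)/(-100 - 167))/(-11590) = 393532883*(1/6475) + (-199/(-267))*(-1/11590) = 393532883/6475 - 1/267*(-199)*(-1/11590) = 393532883/6475 + (199/267)*(-1/11590) = 393532883/6475 - 199/3094530 = 243559862228293/4007416350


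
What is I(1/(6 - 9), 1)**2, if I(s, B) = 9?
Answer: 81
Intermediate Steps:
I(1/(6 - 9), 1)**2 = 9**2 = 81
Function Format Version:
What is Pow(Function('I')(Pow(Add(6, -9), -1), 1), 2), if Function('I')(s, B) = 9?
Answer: 81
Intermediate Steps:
Pow(Function('I')(Pow(Add(6, -9), -1), 1), 2) = Pow(9, 2) = 81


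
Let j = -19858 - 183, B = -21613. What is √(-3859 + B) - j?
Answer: 20041 + 8*I*√398 ≈ 20041.0 + 159.6*I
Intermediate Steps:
j = -20041
√(-3859 + B) - j = √(-3859 - 21613) - 1*(-20041) = √(-25472) + 20041 = 8*I*√398 + 20041 = 20041 + 8*I*√398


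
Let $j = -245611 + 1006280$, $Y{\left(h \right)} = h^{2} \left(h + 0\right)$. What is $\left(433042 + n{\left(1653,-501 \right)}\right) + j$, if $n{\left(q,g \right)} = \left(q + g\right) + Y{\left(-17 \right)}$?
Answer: $1189950$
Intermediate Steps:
$Y{\left(h \right)} = h^{3}$ ($Y{\left(h \right)} = h^{2} h = h^{3}$)
$n{\left(q,g \right)} = -4913 + g + q$ ($n{\left(q,g \right)} = \left(q + g\right) + \left(-17\right)^{3} = \left(g + q\right) - 4913 = -4913 + g + q$)
$j = 760669$
$\left(433042 + n{\left(1653,-501 \right)}\right) + j = \left(433042 - 3761\right) + 760669 = 429281 + 760669 = 1189950$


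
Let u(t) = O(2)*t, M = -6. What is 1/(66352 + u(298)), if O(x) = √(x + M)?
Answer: 4147/275183945 - 149*I/1100735780 ≈ 1.507e-5 - 1.3536e-7*I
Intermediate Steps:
O(x) = √(-6 + x) (O(x) = √(x - 6) = √(-6 + x))
u(t) = 2*I*t (u(t) = √(-6 + 2)*t = √(-4)*t = (2*I)*t = 2*I*t)
1/(66352 + u(298)) = 1/(66352 + 2*I*298) = 1/(66352 + 596*I) = (66352 - 596*I)/4402943120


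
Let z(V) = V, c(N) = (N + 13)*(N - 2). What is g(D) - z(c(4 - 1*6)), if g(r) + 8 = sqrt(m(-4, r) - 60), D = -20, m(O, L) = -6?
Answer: 36 + I*sqrt(66) ≈ 36.0 + 8.124*I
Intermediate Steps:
c(N) = (-2 + N)*(13 + N) (c(N) = (13 + N)*(-2 + N) = (-2 + N)*(13 + N))
g(r) = -8 + I*sqrt(66) (g(r) = -8 + sqrt(-6 - 60) = -8 + sqrt(-66) = -8 + I*sqrt(66))
g(D) - z(c(4 - 1*6)) = (-8 + I*sqrt(66)) - (-26 + (4 - 1*6)**2 + 11*(4 - 1*6)) = (-8 + I*sqrt(66)) - (-26 + (4 - 6)**2 + 11*(4 - 6)) = (-8 + I*sqrt(66)) - (-26 + (-2)**2 + 11*(-2)) = (-8 + I*sqrt(66)) - (-26 + 4 - 22) = (-8 + I*sqrt(66)) - 1*(-44) = (-8 + I*sqrt(66)) + 44 = 36 + I*sqrt(66)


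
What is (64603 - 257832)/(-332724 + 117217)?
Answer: 193229/215507 ≈ 0.89663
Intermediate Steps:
(64603 - 257832)/(-332724 + 117217) = -193229/(-215507) = -193229*(-1/215507) = 193229/215507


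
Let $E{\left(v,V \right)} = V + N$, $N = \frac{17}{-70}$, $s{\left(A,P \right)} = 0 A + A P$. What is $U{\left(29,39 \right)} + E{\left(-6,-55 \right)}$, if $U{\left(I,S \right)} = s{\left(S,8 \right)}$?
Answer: $\frac{17973}{70} \approx 256.76$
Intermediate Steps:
$s{\left(A,P \right)} = A P$ ($s{\left(A,P \right)} = 0 + A P = A P$)
$U{\left(I,S \right)} = 8 S$ ($U{\left(I,S \right)} = S 8 = 8 S$)
$N = - \frac{17}{70}$ ($N = 17 \left(- \frac{1}{70}\right) = - \frac{17}{70} \approx -0.24286$)
$E{\left(v,V \right)} = - \frac{17}{70} + V$ ($E{\left(v,V \right)} = V - \frac{17}{70} = - \frac{17}{70} + V$)
$U{\left(29,39 \right)} + E{\left(-6,-55 \right)} = 8 \cdot 39 - \frac{3867}{70} = 312 - \frac{3867}{70} = \frac{17973}{70}$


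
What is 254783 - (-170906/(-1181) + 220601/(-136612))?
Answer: 41083289065785/161338772 ≈ 2.5464e+5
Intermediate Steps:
254783 - (-170906/(-1181) + 220601/(-136612)) = 254783 - (-170906*(-1/1181) + 220601*(-1/136612)) = 254783 - (170906/1181 - 220601/136612) = 254783 - 1*23087280691/161338772 = 254783 - 23087280691/161338772 = 41083289065785/161338772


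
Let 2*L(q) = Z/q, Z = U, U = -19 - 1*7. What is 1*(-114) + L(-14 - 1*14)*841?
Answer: 7741/28 ≈ 276.46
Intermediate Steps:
U = -26 (U = -19 - 7 = -26)
Z = -26
L(q) = -13/q (L(q) = (-26/q)/2 = -13/q)
1*(-114) + L(-14 - 1*14)*841 = 1*(-114) - 13/(-14 - 1*14)*841 = -114 - 13/(-14 - 14)*841 = -114 - 13/(-28)*841 = -114 - 13*(-1/28)*841 = -114 + (13/28)*841 = -114 + 10933/28 = 7741/28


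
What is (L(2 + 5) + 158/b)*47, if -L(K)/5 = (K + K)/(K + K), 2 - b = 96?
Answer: -314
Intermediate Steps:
b = -94 (b = 2 - 1*96 = 2 - 96 = -94)
L(K) = -5 (L(K) = -5*(K + K)/(K + K) = -5*2*K/(2*K) = -5*2*K*1/(2*K) = -5*1 = -5)
(L(2 + 5) + 158/b)*47 = (-5 + 158/(-94))*47 = (-5 + 158*(-1/94))*47 = (-5 - 79/47)*47 = -314/47*47 = -314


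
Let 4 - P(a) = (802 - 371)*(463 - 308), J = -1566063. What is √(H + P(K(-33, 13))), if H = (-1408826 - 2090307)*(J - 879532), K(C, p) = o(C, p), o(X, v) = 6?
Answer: √8557462102334 ≈ 2.9253e+6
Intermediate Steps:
K(C, p) = 6
P(a) = -66801 (P(a) = 4 - (802 - 371)*(463 - 308) = 4 - 431*155 = 4 - 1*66805 = 4 - 66805 = -66801)
H = 8557462169135 (H = (-1408826 - 2090307)*(-1566063 - 879532) = -3499133*(-2445595) = 8557462169135)
√(H + P(K(-33, 13))) = √(8557462169135 - 66801) = √8557462102334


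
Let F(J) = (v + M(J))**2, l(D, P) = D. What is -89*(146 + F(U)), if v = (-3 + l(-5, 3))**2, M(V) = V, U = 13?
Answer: -540675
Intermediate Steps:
v = 64 (v = (-3 - 5)**2 = (-8)**2 = 64)
F(J) = (64 + J)**2
-89*(146 + F(U)) = -89*(146 + (64 + 13)**2) = -89*(146 + 77**2) = -89*(146 + 5929) = -89*6075 = -1*540675 = -540675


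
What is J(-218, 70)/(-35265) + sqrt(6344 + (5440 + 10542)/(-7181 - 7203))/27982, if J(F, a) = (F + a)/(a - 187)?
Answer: -148/4126005 + 3*sqrt(9113474054)/100623272 ≈ 0.0028103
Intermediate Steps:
J(F, a) = (F + a)/(-187 + a)
J(-218, 70)/(-35265) + sqrt(6344 + (5440 + 10542)/(-7181 - 7203))/27982 = ((-218 + 70)/(-187 + 70))/(-35265) + sqrt(6344 + (5440 + 10542)/(-7181 - 7203))/27982 = (-148/(-117))*(-1/35265) + sqrt(6344 + 15982/(-14384))*(1/27982) = -1/117*(-148)*(-1/35265) + sqrt(6344 + 15982*(-1/14384))*(1/27982) = (148/117)*(-1/35265) + sqrt(6344 - 7991/7192)*(1/27982) = -148/4126005 + sqrt(45618057/7192)*(1/27982) = -148/4126005 + (3*sqrt(9113474054)/3596)*(1/27982) = -148/4126005 + 3*sqrt(9113474054)/100623272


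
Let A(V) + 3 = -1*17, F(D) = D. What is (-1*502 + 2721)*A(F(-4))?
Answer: -44380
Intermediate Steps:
A(V) = -20 (A(V) = -3 - 1*17 = -3 - 17 = -20)
(-1*502 + 2721)*A(F(-4)) = (-1*502 + 2721)*(-20) = (-502 + 2721)*(-20) = 2219*(-20) = -44380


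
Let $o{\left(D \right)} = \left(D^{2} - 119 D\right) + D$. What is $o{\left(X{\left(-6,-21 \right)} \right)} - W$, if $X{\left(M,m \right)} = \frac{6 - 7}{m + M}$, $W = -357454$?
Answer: $\frac{260580781}{729} \approx 3.5745 \cdot 10^{5}$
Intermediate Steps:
$X{\left(M,m \right)} = - \frac{1}{M + m}$
$o{\left(D \right)} = D^{2} - 118 D$
$o{\left(X{\left(-6,-21 \right)} \right)} - W = - \frac{1}{-6 - 21} \left(-118 - \frac{1}{-6 - 21}\right) - -357454 = - \frac{1}{-27} \left(-118 - \frac{1}{-27}\right) + 357454 = \left(-1\right) \left(- \frac{1}{27}\right) \left(-118 - - \frac{1}{27}\right) + 357454 = \frac{-118 + \frac{1}{27}}{27} + 357454 = \frac{1}{27} \left(- \frac{3185}{27}\right) + 357454 = - \frac{3185}{729} + 357454 = \frac{260580781}{729}$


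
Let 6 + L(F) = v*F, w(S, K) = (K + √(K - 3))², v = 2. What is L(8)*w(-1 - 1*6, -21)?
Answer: 4170 - 840*I*√6 ≈ 4170.0 - 2057.6*I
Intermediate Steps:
w(S, K) = (K + √(-3 + K))²
L(F) = -6 + 2*F
L(8)*w(-1 - 1*6, -21) = (-6 + 2*8)*(-21 + √(-3 - 21))² = (-6 + 16)*(-21 + √(-24))² = 10*(-21 + 2*I*√6)²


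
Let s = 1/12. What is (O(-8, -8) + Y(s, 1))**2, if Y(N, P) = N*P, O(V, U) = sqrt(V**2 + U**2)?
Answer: 18433/144 + 4*sqrt(2)/3 ≈ 129.89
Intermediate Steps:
s = 1/12 ≈ 0.083333
O(V, U) = sqrt(U**2 + V**2)
(O(-8, -8) + Y(s, 1))**2 = (sqrt((-8)**2 + (-8)**2) + (1/12)*1)**2 = (sqrt(64 + 64) + 1/12)**2 = (sqrt(128) + 1/12)**2 = (8*sqrt(2) + 1/12)**2 = (1/12 + 8*sqrt(2))**2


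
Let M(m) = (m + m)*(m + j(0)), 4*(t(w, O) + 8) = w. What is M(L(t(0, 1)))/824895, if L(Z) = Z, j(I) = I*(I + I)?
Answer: 128/824895 ≈ 0.00015517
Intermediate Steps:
j(I) = 2*I² (j(I) = I*(2*I) = 2*I²)
t(w, O) = -8 + w/4
M(m) = 2*m² (M(m) = (m + m)*(m + 2*0²) = (2*m)*(m + 2*0) = (2*m)*(m + 0) = (2*m)*m = 2*m²)
M(L(t(0, 1)))/824895 = (2*(-8 + (¼)*0)²)/824895 = (2*(-8 + 0)²)*(1/824895) = (2*(-8)²)*(1/824895) = (2*64)*(1/824895) = 128*(1/824895) = 128/824895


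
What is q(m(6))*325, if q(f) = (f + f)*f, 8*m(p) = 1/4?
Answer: 325/512 ≈ 0.63477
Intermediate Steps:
m(p) = 1/32 (m(p) = (⅛)/4 = (⅛)*(¼) = 1/32)
q(f) = 2*f² (q(f) = (2*f)*f = 2*f²)
q(m(6))*325 = (2*(1/32)²)*325 = (2*(1/1024))*325 = (1/512)*325 = 325/512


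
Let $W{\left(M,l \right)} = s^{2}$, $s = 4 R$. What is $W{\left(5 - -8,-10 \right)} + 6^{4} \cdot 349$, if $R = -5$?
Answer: $452704$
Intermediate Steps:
$s = -20$ ($s = 4 \left(-5\right) = -20$)
$W{\left(M,l \right)} = 400$ ($W{\left(M,l \right)} = \left(-20\right)^{2} = 400$)
$W{\left(5 - -8,-10 \right)} + 6^{4} \cdot 349 = 400 + 6^{4} \cdot 349 = 400 + 1296 \cdot 349 = 400 + 452304 = 452704$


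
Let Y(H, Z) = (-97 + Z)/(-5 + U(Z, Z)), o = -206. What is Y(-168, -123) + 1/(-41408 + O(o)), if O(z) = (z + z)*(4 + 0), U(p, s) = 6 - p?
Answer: -2368111/1334736 ≈ -1.7742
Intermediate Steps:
O(z) = 8*z (O(z) = (2*z)*4 = 8*z)
Y(H, Z) = (-97 + Z)/(1 - Z) (Y(H, Z) = (-97 + Z)/(-5 + (6 - Z)) = (-97 + Z)/(1 - Z))
Y(-168, -123) + 1/(-41408 + O(o)) = (97 - 1*(-123))/(-1 - 123) + 1/(-41408 + 8*(-206)) = (97 + 123)/(-124) + 1/(-41408 - 1648) = -1/124*220 + 1/(-43056) = -55/31 - 1/43056 = -2368111/1334736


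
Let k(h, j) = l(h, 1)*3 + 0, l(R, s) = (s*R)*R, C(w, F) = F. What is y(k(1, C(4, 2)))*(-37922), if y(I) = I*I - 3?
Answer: -227532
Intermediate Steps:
l(R, s) = s*R² (l(R, s) = (R*s)*R = s*R²)
k(h, j) = 3*h² (k(h, j) = (1*h²)*3 + 0 = h²*3 + 0 = 3*h² + 0 = 3*h²)
y(I) = -3 + I² (y(I) = I² - 3 = -3 + I²)
y(k(1, C(4, 2)))*(-37922) = (-3 + (3*1²)²)*(-37922) = (-3 + (3*1)²)*(-37922) = (-3 + 3²)*(-37922) = (-3 + 9)*(-37922) = 6*(-37922) = -227532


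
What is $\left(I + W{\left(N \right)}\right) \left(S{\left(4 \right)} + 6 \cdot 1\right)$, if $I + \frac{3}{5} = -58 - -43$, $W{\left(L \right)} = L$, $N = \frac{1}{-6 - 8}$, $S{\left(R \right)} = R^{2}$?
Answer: $- \frac{12067}{35} \approx -344.77$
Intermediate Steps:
$N = - \frac{1}{14}$ ($N = \frac{1}{-14} = - \frac{1}{14} \approx -0.071429$)
$I = - \frac{78}{5}$ ($I = - \frac{3}{5} - 15 = - \frac{78}{5} \approx -15.6$)
$\left(I + W{\left(N \right)}\right) \left(S{\left(4 \right)} + 6 \cdot 1\right) = \left(- \frac{78}{5} - \frac{1}{14}\right) \left(4^{2} + 6 \cdot 1\right) = - \frac{1097 \left(16 + 6\right)}{70} = \left(- \frac{1097}{70}\right) 22 = - \frac{12067}{35}$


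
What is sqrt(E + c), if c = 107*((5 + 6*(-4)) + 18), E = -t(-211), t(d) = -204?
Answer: sqrt(97) ≈ 9.8489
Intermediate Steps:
E = 204 (E = -1*(-204) = 204)
c = -107 (c = 107*((5 - 24) + 18) = 107*(-19 + 18) = 107*(-1) = -107)
sqrt(E + c) = sqrt(204 - 107) = sqrt(97)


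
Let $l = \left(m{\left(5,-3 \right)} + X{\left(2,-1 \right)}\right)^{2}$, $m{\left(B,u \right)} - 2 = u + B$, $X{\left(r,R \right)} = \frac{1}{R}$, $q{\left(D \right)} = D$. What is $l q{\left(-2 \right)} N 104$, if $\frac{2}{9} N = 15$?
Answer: $-126360$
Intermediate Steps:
$N = \frac{135}{2}$ ($N = \frac{9}{2} \cdot 15 = \frac{135}{2} \approx 67.5$)
$m{\left(B,u \right)} = 2 + B + u$ ($m{\left(B,u \right)} = 2 + \left(u + B\right) = 2 + \left(B + u\right) = 2 + B + u$)
$l = 9$ ($l = \left(\left(2 + 5 - 3\right) + \frac{1}{-1}\right)^{2} = \left(4 - 1\right)^{2} = 3^{2} = 9$)
$l q{\left(-2 \right)} N 104 = 9 \left(-2\right) \frac{135}{2} \cdot 104 = \left(-18\right) \frac{135}{2} \cdot 104 = \left(-1215\right) 104 = -126360$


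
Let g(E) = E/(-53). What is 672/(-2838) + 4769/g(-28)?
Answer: 119550925/13244 ≈ 9026.8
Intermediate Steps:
g(E) = -E/53 (g(E) = E*(-1/53) = -E/53)
672/(-2838) + 4769/g(-28) = 672/(-2838) + 4769/((-1/53*(-28))) = 672*(-1/2838) + 4769/(28/53) = -112/473 + 4769*(53/28) = -112/473 + 252757/28 = 119550925/13244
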